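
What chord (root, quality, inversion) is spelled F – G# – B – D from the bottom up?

G# diminished seventh, third inversion

Reducing to letter names: F, G#, B, D. These stack in thirds as G#–B–D–F — a G# diminished seventh chord.
The lowest note is F, the seventh of the chord, so this is third inversion (figured bass 4/2).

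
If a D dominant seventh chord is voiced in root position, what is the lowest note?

D dominant seventh is D–F#–A–C. Root position places the root in the bass: D.

D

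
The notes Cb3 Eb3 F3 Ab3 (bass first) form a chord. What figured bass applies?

4/3

The notes Cb, Eb, F, Ab stack in thirds as F–Ab–Cb–Eb — an F half-diminished seventh chord. The bass Cb is the fifth, so this is second inversion: figured 4/3.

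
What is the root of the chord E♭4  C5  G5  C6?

C

Eb, C, G are the tones of a C minor triad (C–Eb–G), making C the root.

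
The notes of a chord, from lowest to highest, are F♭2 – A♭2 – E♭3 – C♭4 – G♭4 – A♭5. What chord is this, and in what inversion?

Reducing to letter names: Fb, Ab, Eb, Cb, Gb. These stack in thirds as Fb–Ab–Cb–Eb–Gb — an Fb major ninth chord.
Fb is the root of Fb major ninth; root in the bass means root position.

Fb major ninth, root position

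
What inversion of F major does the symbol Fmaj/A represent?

Fmaj/A means F major with A in the bass. A is the third of F major (F–A–C), so this is first inversion.

first inversion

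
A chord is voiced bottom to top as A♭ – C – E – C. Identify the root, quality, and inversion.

Reducing to letter names: Ab, C, E. These stack in thirds as Ab–C–E — an Ab augmented triad.
The lowest note is Ab, the root of the chord, so this is root position (figured bass 5/3).

Ab augmented, root position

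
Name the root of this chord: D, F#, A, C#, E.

D

D, F#, A, C#, E are the tones of a D major ninth chord (D–F#–A–C#–E), making D the root.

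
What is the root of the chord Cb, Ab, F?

Reordering Cb, Ab, F into stacked thirds gives F–Ab–Cb; the bottom of that stack, F, is the root.

F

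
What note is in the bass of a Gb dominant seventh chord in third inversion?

Fb

The seventh of Gb dominant seventh (Gb–Bb–Db–Fb) is Fb; that is the bass in third inversion.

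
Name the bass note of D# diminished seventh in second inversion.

In second inversion the fifth is lowest. For D# diminished seventh (D#–F#–A–C) that is A.

A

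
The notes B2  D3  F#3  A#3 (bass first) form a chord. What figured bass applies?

7

The notes B, D, F#, A# stack in thirds as B–D–F#–A# — a B minor-major seventh chord. The bass B is the root, so this is root position: figured 7.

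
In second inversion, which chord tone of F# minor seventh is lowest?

C#

The fifth of F# minor seventh (F#–A–C#–E) is C#; that is the bass in second inversion.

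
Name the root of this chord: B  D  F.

B

Reordering B, D, F into stacked thirds gives B–D–F; the bottom of that stack, B, is the root.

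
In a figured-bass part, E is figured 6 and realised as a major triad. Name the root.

The figures 6 mean the third of the chord is in the bass. If E is the third of a major triad, the root is C (chord tones C–E–G).

C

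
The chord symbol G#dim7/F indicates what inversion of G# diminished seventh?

G#dim7/F means G# diminished seventh with F in the bass. F is the seventh of G# diminished seventh (G#–B–D–F), so this is third inversion.

third inversion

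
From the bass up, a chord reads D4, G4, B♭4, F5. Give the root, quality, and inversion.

G minor seventh, second inversion

The distinct note names are D, G, Bb, F. Stacked in thirds they read G–Bb–D–F, which is a minor seventh chord on G.
D is the fifth of G minor seventh; fifth in the bass means second inversion (figured bass 4/3).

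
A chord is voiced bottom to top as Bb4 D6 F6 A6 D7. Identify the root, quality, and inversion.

Bb major seventh, root position

The distinct note names are Bb, D, F, A. Stacked in thirds they read Bb–D–F–A, which is a major seventh chord on Bb.
Bb is the root of Bb major seventh; root in the bass means root position (figured bass 7).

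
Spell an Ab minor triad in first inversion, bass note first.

Cb, Eb, Ab

The chord tones are Ab–Cb–Eb. With the third (Cb) lowest for first inversion: Cb, Eb, Ab.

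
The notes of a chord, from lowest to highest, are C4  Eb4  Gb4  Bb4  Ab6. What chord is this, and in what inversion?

Ab dominant ninth, first inversion

Reducing to letter names: C, Eb, Gb, Bb, Ab. These stack in thirds as Ab–C–Eb–Gb–Bb — an Ab dominant ninth chord.
With the third (C) in the bass, the chord is in first inversion.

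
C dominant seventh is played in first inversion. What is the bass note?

In first inversion the third is lowest. For C dominant seventh (C–E–G–Bb) that is E.

E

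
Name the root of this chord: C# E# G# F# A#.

F#

Reordering C#, E#, G#, F#, A# into stacked thirds gives F#–A#–C#–E#–G#; the bottom of that stack, F#, is the root.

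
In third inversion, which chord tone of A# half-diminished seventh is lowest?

The seventh of A# half-diminished seventh (A#–C#–E–G#) is G#; that is the bass in third inversion.

G#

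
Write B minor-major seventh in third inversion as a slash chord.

Bm(maj7)/A#

Third inversion of B minor-major seventh has the seventh (A#) in the bass. As a slash chord: Bm(maj7)/A#.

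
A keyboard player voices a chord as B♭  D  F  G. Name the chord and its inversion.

Reducing to letter names: Bb, D, F, G. These stack in thirds as G–Bb–D–F — a G minor seventh chord.
The lowest note is Bb, the third of the chord, so this is first inversion (figured bass 6/5).

G minor seventh, first inversion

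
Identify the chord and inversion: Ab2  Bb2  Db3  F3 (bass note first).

The pitch classes Ab, Bb, Db, F arrange in thirds as Bb–Db–F–Ab: a Bb minor seventh chord.
With the seventh (Ab) in the bass, the chord is in third inversion (figured bass 4/2).

Bb minor seventh, third inversion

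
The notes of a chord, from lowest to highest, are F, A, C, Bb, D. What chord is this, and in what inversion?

Reducing to letter names: F, A, C, Bb, D. These stack in thirds as Bb–D–F–A–C — a Bb major ninth chord.
F is the fifth of Bb major ninth; fifth in the bass means second inversion.

Bb major ninth, second inversion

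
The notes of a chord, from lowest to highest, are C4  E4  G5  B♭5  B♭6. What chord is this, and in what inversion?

C dominant seventh, root position

The distinct note names are C, E, G, Bb. Stacked in thirds they read C–E–G–Bb, which is a dominant seventh chord on C.
With the root (C) in the bass, the chord is in root position (figured bass 7).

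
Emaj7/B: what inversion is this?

Emaj7/B means E major seventh with B in the bass. B is the fifth of E major seventh (E–G#–B–D#), so this is second inversion.

second inversion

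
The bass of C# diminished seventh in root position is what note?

C#

The root of C# diminished seventh (C#–E–G–Bb) is C#; that is the bass in root position.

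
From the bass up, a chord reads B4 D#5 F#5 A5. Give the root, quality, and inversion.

Reducing to letter names: B, D#, F#, A. These stack in thirds as B–D#–F#–A — a B dominant seventh chord.
With the root (B) in the bass, the chord is in root position (figured bass 7).

B dominant seventh, root position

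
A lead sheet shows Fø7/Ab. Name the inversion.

first inversion

Fø7/Ab means F half-diminished seventh with Ab in the bass. Ab is the third of F half-diminished seventh (F–Ab–Cb–Eb), so this is first inversion.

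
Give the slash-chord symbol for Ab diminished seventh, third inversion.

Abdim7/Gbb

Third inversion of Ab diminished seventh has the seventh (Gbb) in the bass. As a slash chord: Abdim7/Gbb.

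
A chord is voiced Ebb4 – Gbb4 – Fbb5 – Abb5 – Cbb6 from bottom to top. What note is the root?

Reordering Ebb, Gbb, Fbb, Abb, Cbb into stacked thirds gives Fbb–Abb–Cbb–Ebb–Gbb; the bottom of that stack, Fbb, is the root.

Fbb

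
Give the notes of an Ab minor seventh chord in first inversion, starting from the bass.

Cb, Eb, Gb, Ab

Spelling Ab minor seventh: Ab–Cb–Eb–Gb. In first inversion the third is bass, giving Cb, Eb, Gb, Ab from the bottom.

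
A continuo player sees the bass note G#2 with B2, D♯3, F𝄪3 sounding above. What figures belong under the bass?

7

The notes G#, B, D#, F## stack in thirds as G#–B–D#–F## — a G# minor-major seventh chord. The bass G# is the root, so this is root position: figured 7.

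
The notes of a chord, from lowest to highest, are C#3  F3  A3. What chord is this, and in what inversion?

F augmented, second inversion

The distinct note names are C#, F, A. Stacked in thirds they read F–A–C#, which is an augmented triad on F.
C# is the fifth of F augmented; fifth in the bass means second inversion (figured bass 6/4).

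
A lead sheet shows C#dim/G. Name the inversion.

C#dim/G means C# diminished with G in the bass. G is the fifth of C# diminished (C#–E–G), so this is second inversion.

second inversion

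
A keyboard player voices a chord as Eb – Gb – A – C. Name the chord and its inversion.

The pitch classes Eb, Gb, A, C arrange in thirds as A–C–Eb–Gb: an A diminished seventh chord.
With the fifth (Eb) in the bass, the chord is in second inversion (figured bass 4/3).

A diminished seventh, second inversion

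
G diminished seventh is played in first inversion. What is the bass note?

In first inversion the third is lowest. For G diminished seventh (G–Bb–Db–Fb) that is Bb.

Bb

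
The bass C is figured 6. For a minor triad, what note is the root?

The figures 6 mean the third of the chord is in the bass. If C is the third of a minor triad, the root is A (chord tones A–C–E).

A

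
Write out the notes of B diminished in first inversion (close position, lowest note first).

Spelling B diminished: B–D–F. In first inversion the third is bass, giving D, F, B from the bottom.

D, F, B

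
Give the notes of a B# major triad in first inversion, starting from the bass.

B# major is B#–D##–F##. First inversion puts the third (D##) in the bass, with the remaining tones above: D##, F##, B#.

D##, F##, B#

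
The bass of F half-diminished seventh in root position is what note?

F

F half-diminished seventh is F–Ab–Cb–Eb. Root position places the root in the bass: F.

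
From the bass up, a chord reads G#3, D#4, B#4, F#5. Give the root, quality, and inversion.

Reducing to letter names: G#, D#, B#, F#. These stack in thirds as G#–B#–D#–F# — a G# dominant seventh chord.
With the root (G#) in the bass, the chord is in root position (figured bass 7).

G# dominant seventh, root position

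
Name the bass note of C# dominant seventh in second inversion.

G#

In second inversion the fifth is lowest. For C# dominant seventh (C#–E#–G#–B) that is G#.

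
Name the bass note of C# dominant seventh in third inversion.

In third inversion the seventh is lowest. For C# dominant seventh (C#–E#–G#–B) that is B.

B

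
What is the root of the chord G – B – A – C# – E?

G, B, A, C#, E are the tones of an A dominant ninth chord (A–C#–E–G–B), making A the root.

A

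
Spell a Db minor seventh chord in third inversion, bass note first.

Spelling Db minor seventh: Db–Fb–Ab–Cb. In third inversion the seventh is bass, giving Cb, Db, Fb, Ab from the bottom.

Cb, Db, Fb, Ab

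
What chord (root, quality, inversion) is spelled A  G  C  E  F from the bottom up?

F major ninth, first inversion

The pitch classes A, G, C, E, F arrange in thirds as F–A–C–E–G: an F major ninth chord.
A is the third of F major ninth; third in the bass means first inversion.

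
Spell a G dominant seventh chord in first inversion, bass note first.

Spelling G dominant seventh: G–B–D–F. In first inversion the third is bass, giving B, D, F, G from the bottom.

B, D, F, G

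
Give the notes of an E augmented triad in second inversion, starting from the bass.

Spelling E augmented: E–G#–B#. In second inversion the fifth is bass, giving B#, E, G# from the bottom.

B#, E, G#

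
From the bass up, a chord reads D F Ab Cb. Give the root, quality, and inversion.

The distinct note names are D, F, Ab, Cb. Stacked in thirds they read D–F–Ab–Cb, which is a diminished seventh chord on D.
D is the root of D diminished seventh; root in the bass means root position (figured bass 7).

D diminished seventh, root position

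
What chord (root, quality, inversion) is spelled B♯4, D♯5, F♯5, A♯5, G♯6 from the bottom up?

The pitch classes B#, D#, F#, A#, G# arrange in thirds as G#–B#–D#–F#–A#: a G# dominant ninth chord.
The lowest note is B#, the third of the chord, so this is first inversion.

G# dominant ninth, first inversion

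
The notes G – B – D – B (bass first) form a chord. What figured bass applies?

The notes G, B, D stack in thirds as G–B–D — a G major triad. The bass G is the root, so this is root position: figured 5/3.

5/3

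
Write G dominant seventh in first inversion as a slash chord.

First inversion of G dominant seventh has the third (B) in the bass. As a slash chord: G7/B.

G7/B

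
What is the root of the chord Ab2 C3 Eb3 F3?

F

The distinct letter names are Ab, C, Eb, F. Arranged as a stack of thirds they read F–Ab–C–Eb, so F is the root (an F minor seventh chord).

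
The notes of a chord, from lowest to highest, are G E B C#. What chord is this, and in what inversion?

C# half-diminished seventh, second inversion

The distinct note names are G, E, B, C#. Stacked in thirds they read C#–E–G–B, which is a half-diminished seventh chord on C#.
With the fifth (G) in the bass, the chord is in second inversion (figured bass 4/3).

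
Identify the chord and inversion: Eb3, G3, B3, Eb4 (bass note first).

The pitch classes Eb, G, B arrange in thirds as Eb–G–B: an Eb augmented triad.
The lowest note is Eb, the root of the chord, so this is root position (figured bass 5/3).

Eb augmented, root position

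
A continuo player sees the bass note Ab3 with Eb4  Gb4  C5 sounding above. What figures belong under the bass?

The notes Ab, Eb, Gb, C stack in thirds as Ab–C–Eb–Gb — an Ab dominant seventh chord. The bass Ab is the root, so this is root position: figured 7.

7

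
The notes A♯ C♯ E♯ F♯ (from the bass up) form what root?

Reordering A#, C#, E#, F# into stacked thirds gives F#–A#–C#–E#; the bottom of that stack, F#, is the root.

F#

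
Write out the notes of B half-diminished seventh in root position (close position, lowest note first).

B, D, F, A

B half-diminished seventh is B–D–F–A. Root position puts the root (B) in the bass, with the remaining tones above: B, D, F, A.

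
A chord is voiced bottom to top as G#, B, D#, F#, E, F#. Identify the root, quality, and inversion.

E major ninth, first inversion

The pitch classes G#, B, D#, F#, E arrange in thirds as E–G#–B–D#–F#: an E major ninth chord.
G# is the third of E major ninth; third in the bass means first inversion.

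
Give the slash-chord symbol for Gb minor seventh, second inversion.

Second inversion of Gb minor seventh has the fifth (Db) in the bass. As a slash chord: Gbm7/Db.

Gbm7/Db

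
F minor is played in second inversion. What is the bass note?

C

The fifth of F minor (F–Ab–C) is C; that is the bass in second inversion.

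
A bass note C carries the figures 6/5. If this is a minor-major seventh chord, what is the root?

A

The figures 6/5 mean the third of the chord is in the bass. If C is the third of a minor-major seventh chord, the root is A (chord tones A–C–E–G#).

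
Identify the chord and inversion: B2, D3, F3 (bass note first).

The distinct note names are B, D, F. Stacked in thirds they read B–D–F, which is a diminished triad on B.
With the root (B) in the bass, the chord is in root position (figured bass 5/3).

B diminished, root position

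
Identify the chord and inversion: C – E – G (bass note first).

C major, root position

Reducing to letter names: C, E, G. These stack in thirds as C–E–G — a C major triad.
With the root (C) in the bass, the chord is in root position (figured bass 5/3).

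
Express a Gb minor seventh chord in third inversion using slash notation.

Third inversion of Gb minor seventh has the seventh (Fb) in the bass. As a slash chord: Gbm7/Fb.

Gbm7/Fb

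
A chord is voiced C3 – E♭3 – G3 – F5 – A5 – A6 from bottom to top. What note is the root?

F

C, Eb, G, F, A are the tones of an F dominant ninth chord (F–A–C–Eb–G), making F the root.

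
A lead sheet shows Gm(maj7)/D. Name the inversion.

second inversion

Gm(maj7)/D means G minor-major seventh with D in the bass. D is the fifth of G minor-major seventh (G–Bb–D–F#), so this is second inversion.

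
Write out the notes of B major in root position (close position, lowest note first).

B major is B–D#–F#. Root position puts the root (B) in the bass, with the remaining tones above: B, D#, F#.

B, D#, F#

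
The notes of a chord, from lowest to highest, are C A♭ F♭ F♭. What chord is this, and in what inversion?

The pitch classes C, Ab, Fb arrange in thirds as Fb–Ab–C: an Fb augmented triad.
With the fifth (C) in the bass, the chord is in second inversion (figured bass 6/4).

Fb augmented, second inversion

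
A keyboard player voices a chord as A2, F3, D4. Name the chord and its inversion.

D minor, second inversion

Reducing to letter names: A, F, D. These stack in thirds as D–F–A — a D minor triad.
With the fifth (A) in the bass, the chord is in second inversion (figured bass 6/4).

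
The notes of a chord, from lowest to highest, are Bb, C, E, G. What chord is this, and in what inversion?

Reducing to letter names: Bb, C, E, G. These stack in thirds as C–E–G–Bb — a C dominant seventh chord.
Bb is the seventh of C dominant seventh; seventh in the bass means third inversion (figured bass 4/2).

C dominant seventh, third inversion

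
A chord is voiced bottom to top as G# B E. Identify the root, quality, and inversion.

E major, first inversion

Reducing to letter names: G#, B, E. These stack in thirds as E–G#–B — an E major triad.
G# is the third of E major; third in the bass means first inversion (figured bass 6).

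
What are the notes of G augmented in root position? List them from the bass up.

G, B, D#

Spelling G augmented: G–B–D#. In root position the root is bass, giving G, B, D# from the bottom.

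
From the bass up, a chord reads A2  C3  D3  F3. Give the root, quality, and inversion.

D minor seventh, second inversion

The distinct note names are A, C, D, F. Stacked in thirds they read D–F–A–C, which is a minor seventh chord on D.
A is the fifth of D minor seventh; fifth in the bass means second inversion (figured bass 4/3).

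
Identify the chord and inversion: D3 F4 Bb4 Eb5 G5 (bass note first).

The distinct note names are D, F, Bb, Eb, G. Stacked in thirds they read Eb–G–Bb–D–F, which is a major ninth chord on Eb.
With the seventh (D) in the bass, the chord is in third inversion.

Eb major ninth, third inversion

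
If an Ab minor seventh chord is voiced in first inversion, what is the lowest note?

Ab minor seventh is Ab–Cb–Eb–Gb. First inversion places the third in the bass: Cb.

Cb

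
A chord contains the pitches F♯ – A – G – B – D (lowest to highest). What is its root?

Reordering F#, A, G, B, D into stacked thirds gives G–B–D–F#–A; the bottom of that stack, G, is the root.

G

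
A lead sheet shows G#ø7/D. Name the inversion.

second inversion

G#ø7/D means G# half-diminished seventh with D in the bass. D is the fifth of G# half-diminished seventh (G#–B–D–F#), so this is second inversion.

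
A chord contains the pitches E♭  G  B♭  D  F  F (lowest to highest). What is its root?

Reordering Eb, G, Bb, D, F into stacked thirds gives Eb–G–Bb–D–F; the bottom of that stack, Eb, is the root.

Eb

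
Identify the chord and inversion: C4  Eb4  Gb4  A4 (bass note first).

A diminished seventh, first inversion

The distinct note names are C, Eb, Gb, A. Stacked in thirds they read A–C–Eb–Gb, which is a diminished seventh chord on A.
C is the third of A diminished seventh; third in the bass means first inversion (figured bass 6/5).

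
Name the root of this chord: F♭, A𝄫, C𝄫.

Fb

The distinct letter names are Fb, Abb, Cbb. Arranged as a stack of thirds they read Fb–Abb–Cbb, so Fb is the root (an Fb diminished triad).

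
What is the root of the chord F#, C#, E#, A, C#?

F#, C#, E#, A are the tones of an F# minor-major seventh chord (F#–A–C#–E#), making F# the root.

F#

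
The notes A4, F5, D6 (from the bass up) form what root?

Reordering A, F, D into stacked thirds gives D–F–A; the bottom of that stack, D, is the root.

D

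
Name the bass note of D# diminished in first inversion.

F#

D# diminished is D#–F#–A. First inversion places the third in the bass: F#.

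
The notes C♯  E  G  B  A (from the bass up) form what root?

The distinct letter names are C#, E, G, B, A. Arranged as a stack of thirds they read A–C#–E–G–B, so A is the root (an A dominant ninth chord).

A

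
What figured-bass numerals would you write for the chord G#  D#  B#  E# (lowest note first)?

The notes G#, D#, B#, E# stack in thirds as E#–G#–B#–D# — an E# minor seventh chord. The bass G# is the third, so this is first inversion: figured 6/5.

6/5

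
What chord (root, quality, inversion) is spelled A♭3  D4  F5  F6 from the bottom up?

D diminished, second inversion

The distinct note names are Ab, D, F. Stacked in thirds they read D–F–Ab, which is a diminished triad on D.
Ab is the fifth of D diminished; fifth in the bass means second inversion (figured bass 6/4).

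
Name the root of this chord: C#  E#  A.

The distinct letter names are C#, E#, A. Arranged as a stack of thirds they read A–C#–E#, so A is the root (an A augmented triad).

A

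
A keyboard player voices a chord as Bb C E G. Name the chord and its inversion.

Reducing to letter names: Bb, C, E, G. These stack in thirds as C–E–G–Bb — a C dominant seventh chord.
The lowest note is Bb, the seventh of the chord, so this is third inversion (figured bass 4/2).

C dominant seventh, third inversion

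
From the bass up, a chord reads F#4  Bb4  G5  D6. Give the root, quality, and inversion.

Reducing to letter names: F#, Bb, G, D. These stack in thirds as G–Bb–D–F# — a G minor-major seventh chord.
The lowest note is F#, the seventh of the chord, so this is third inversion (figured bass 4/2).

G minor-major seventh, third inversion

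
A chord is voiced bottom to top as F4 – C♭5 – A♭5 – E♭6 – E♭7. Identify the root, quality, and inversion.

F half-diminished seventh, root position

Reducing to letter names: F, Cb, Ab, Eb. These stack in thirds as F–Ab–Cb–Eb — an F half-diminished seventh chord.
With the root (F) in the bass, the chord is in root position (figured bass 7).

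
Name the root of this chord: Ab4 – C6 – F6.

The distinct letter names are Ab, C, F. Arranged as a stack of thirds they read F–Ab–C, so F is the root (an F minor triad).

F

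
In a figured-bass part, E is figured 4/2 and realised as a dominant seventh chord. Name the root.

The figures 4/2 mean the seventh of the chord is in the bass. If E is the seventh of a dominant seventh chord, the root is F# (chord tones F#–A#–C#–E).

F#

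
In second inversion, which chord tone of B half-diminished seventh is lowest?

F

In second inversion the fifth is lowest. For B half-diminished seventh (B–D–F–A) that is F.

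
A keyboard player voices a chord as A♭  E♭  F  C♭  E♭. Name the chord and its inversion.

F half-diminished seventh, first inversion

The distinct note names are Ab, Eb, F, Cb. Stacked in thirds they read F–Ab–Cb–Eb, which is a half-diminished seventh chord on F.
With the third (Ab) in the bass, the chord is in first inversion (figured bass 6/5).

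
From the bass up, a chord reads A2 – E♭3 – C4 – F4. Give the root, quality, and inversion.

F dominant seventh, first inversion

The pitch classes A, Eb, C, F arrange in thirds as F–A–C–Eb: an F dominant seventh chord.
The lowest note is A, the third of the chord, so this is first inversion (figured bass 6/5).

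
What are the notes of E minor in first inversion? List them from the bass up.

G, B, E

Spelling E minor: E–G–B. In first inversion the third is bass, giving G, B, E from the bottom.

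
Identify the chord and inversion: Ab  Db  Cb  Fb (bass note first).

Db minor seventh, second inversion

The pitch classes Ab, Db, Cb, Fb arrange in thirds as Db–Fb–Ab–Cb: a Db minor seventh chord.
With the fifth (Ab) in the bass, the chord is in second inversion (figured bass 4/3).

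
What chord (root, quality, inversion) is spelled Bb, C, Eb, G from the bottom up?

C minor seventh, third inversion

The distinct note names are Bb, C, Eb, G. Stacked in thirds they read C–Eb–G–Bb, which is a minor seventh chord on C.
With the seventh (Bb) in the bass, the chord is in third inversion (figured bass 4/2).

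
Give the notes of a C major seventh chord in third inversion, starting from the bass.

B, C, E, G

C major seventh is C–E–G–B. Third inversion puts the seventh (B) in the bass, with the remaining tones above: B, C, E, G.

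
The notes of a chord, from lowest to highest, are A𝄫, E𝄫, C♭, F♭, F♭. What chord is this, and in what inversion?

The distinct note names are Abb, Ebb, Cb, Fb. Stacked in thirds they read Fb–Abb–Cb–Ebb, which is a minor seventh chord on Fb.
The lowest note is Abb, the third of the chord, so this is first inversion (figured bass 6/5).

Fb minor seventh, first inversion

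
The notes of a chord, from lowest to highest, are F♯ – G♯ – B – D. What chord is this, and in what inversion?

The distinct note names are F#, G#, B, D. Stacked in thirds they read G#–B–D–F#, which is a half-diminished seventh chord on G#.
The lowest note is F#, the seventh of the chord, so this is third inversion (figured bass 4/2).

G# half-diminished seventh, third inversion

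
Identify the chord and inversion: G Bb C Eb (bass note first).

The distinct note names are G, Bb, C, Eb. Stacked in thirds they read C–Eb–G–Bb, which is a minor seventh chord on C.
With the fifth (G) in the bass, the chord is in second inversion (figured bass 4/3).

C minor seventh, second inversion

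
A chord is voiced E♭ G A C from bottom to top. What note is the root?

A

Reordering Eb, G, A, C into stacked thirds gives A–C–Eb–G; the bottom of that stack, A, is the root.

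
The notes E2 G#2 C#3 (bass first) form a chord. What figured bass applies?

The notes E, G#, C# stack in thirds as C#–E–G# — a C# minor triad. The bass E is the third, so this is first inversion: figured 6.

6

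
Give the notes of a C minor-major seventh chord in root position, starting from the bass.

C minor-major seventh is C–Eb–G–B. Root position puts the root (C) in the bass, with the remaining tones above: C, Eb, G, B.

C, Eb, G, B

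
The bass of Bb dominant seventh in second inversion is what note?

F

Bb dominant seventh is Bb–D–F–Ab. Second inversion places the fifth in the bass: F.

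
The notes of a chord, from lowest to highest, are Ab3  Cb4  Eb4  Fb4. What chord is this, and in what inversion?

Fb major seventh, first inversion

The distinct note names are Ab, Cb, Eb, Fb. Stacked in thirds they read Fb–Ab–Cb–Eb, which is a major seventh chord on Fb.
The lowest note is Ab, the third of the chord, so this is first inversion (figured bass 6/5).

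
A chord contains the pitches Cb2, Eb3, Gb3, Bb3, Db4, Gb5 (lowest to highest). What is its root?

Cb

Reordering Cb, Eb, Gb, Bb, Db into stacked thirds gives Cb–Eb–Gb–Bb–Db; the bottom of that stack, Cb, is the root.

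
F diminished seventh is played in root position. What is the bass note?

In root position the root is lowest. For F diminished seventh (F–Ab–Cb–Ebb) that is F.

F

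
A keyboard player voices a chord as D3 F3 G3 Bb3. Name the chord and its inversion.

Reducing to letter names: D, F, G, Bb. These stack in thirds as G–Bb–D–F — a G minor seventh chord.
D is the fifth of G minor seventh; fifth in the bass means second inversion (figured bass 4/3).

G minor seventh, second inversion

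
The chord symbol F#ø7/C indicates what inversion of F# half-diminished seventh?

F#ø7/C means F# half-diminished seventh with C in the bass. C is the fifth of F# half-diminished seventh (F#–A–C–E), so this is second inversion.

second inversion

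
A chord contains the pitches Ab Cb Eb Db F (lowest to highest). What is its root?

The distinct letter names are Ab, Cb, Eb, Db, F. Arranged as a stack of thirds they read Db–F–Ab–Cb–Eb, so Db is the root (a Db dominant ninth chord).

Db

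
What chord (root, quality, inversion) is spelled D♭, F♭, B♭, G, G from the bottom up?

G diminished seventh, second inversion

The distinct note names are Db, Fb, Bb, G. Stacked in thirds they read G–Bb–Db–Fb, which is a diminished seventh chord on G.
The lowest note is Db, the fifth of the chord, so this is second inversion (figured bass 4/3).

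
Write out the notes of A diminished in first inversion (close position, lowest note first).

C, Eb, A

A diminished is A–C–Eb. First inversion puts the third (C) in the bass, with the remaining tones above: C, Eb, A.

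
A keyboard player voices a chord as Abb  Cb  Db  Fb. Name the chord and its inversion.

The distinct note names are Abb, Cb, Db, Fb. Stacked in thirds they read Db–Fb–Abb–Cb, which is a half-diminished seventh chord on Db.
With the fifth (Abb) in the bass, the chord is in second inversion (figured bass 4/3).

Db half-diminished seventh, second inversion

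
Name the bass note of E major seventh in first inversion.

G#

E major seventh is E–G#–B–D#. First inversion places the third in the bass: G#.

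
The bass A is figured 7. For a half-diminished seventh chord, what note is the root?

A

The figures 7 mean the root of the chord is in the bass. If A is the root of a half-diminished seventh chord, the root is A (chord tones A–C–Eb–G).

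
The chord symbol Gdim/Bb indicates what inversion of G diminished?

Gdim/Bb means G diminished with Bb in the bass. Bb is the third of G diminished (G–Bb–Db), so this is first inversion.

first inversion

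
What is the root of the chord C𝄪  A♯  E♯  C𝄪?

C##, A#, E# are the tones of an A# major triad (A#–C##–E#), making A# the root.

A#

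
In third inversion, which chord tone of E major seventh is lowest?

In third inversion the seventh is lowest. For E major seventh (E–G#–B–D#) that is D#.

D#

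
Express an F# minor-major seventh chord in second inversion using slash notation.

Second inversion of F# minor-major seventh has the fifth (C#) in the bass. As a slash chord: F#m(maj7)/C#.

F#m(maj7)/C#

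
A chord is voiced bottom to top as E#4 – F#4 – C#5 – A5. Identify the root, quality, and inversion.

Reducing to letter names: E#, F#, C#, A. These stack in thirds as F#–A–C#–E# — an F# minor-major seventh chord.
The lowest note is E#, the seventh of the chord, so this is third inversion (figured bass 4/2).

F# minor-major seventh, third inversion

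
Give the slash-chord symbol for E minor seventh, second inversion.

Second inversion of E minor seventh has the fifth (B) in the bass. As a slash chord: Em7/B.

Em7/B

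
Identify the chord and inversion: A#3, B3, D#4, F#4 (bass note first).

The distinct note names are A#, B, D#, F#. Stacked in thirds they read B–D#–F#–A#, which is a major seventh chord on B.
With the seventh (A#) in the bass, the chord is in third inversion (figured bass 4/2).

B major seventh, third inversion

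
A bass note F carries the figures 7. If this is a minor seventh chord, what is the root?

F

The figures 7 mean the root of the chord is in the bass. If F is the root of a minor seventh chord, the root is F (chord tones F–Ab–C–Eb).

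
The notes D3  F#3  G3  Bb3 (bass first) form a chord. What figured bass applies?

4/3

The notes D, F#, G, Bb stack in thirds as G–Bb–D–F# — a G minor-major seventh chord. The bass D is the fifth, so this is second inversion: figured 4/3.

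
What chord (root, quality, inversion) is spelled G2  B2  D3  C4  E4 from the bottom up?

C major ninth, second inversion

Reducing to letter names: G, B, D, C, E. These stack in thirds as C–E–G–B–D — a C major ninth chord.
With the fifth (G) in the bass, the chord is in second inversion.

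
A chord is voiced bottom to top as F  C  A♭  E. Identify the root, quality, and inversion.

F minor-major seventh, root position

Reducing to letter names: F, C, Ab, E. These stack in thirds as F–Ab–C–E — an F minor-major seventh chord.
F is the root of F minor-major seventh; root in the bass means root position (figured bass 7).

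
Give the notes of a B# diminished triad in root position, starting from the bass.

B# diminished is B#–D#–F#. Root position puts the root (B#) in the bass, with the remaining tones above: B#, D#, F#.

B#, D#, F#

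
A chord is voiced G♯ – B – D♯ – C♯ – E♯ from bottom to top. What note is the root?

The distinct letter names are G#, B, D#, C#, E#. Arranged as a stack of thirds they read C#–E#–G#–B–D#, so C# is the root (a C# dominant ninth chord).

C#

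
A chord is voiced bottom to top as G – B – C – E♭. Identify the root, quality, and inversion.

C minor-major seventh, second inversion

The distinct note names are G, B, C, Eb. Stacked in thirds they read C–Eb–G–B, which is a minor-major seventh chord on C.
G is the fifth of C minor-major seventh; fifth in the bass means second inversion (figured bass 4/3).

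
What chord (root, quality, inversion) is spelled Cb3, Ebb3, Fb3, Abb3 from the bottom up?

The pitch classes Cb, Ebb, Fb, Abb arrange in thirds as Fb–Abb–Cb–Ebb: an Fb minor seventh chord.
Cb is the fifth of Fb minor seventh; fifth in the bass means second inversion (figured bass 4/3).

Fb minor seventh, second inversion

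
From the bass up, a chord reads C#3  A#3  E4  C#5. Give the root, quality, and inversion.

Reducing to letter names: C#, A#, E. These stack in thirds as A#–C#–E — an A# diminished triad.
C# is the third of A# diminished; third in the bass means first inversion (figured bass 6).

A# diminished, first inversion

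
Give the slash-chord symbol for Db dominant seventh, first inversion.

Db7/F

First inversion of Db dominant seventh has the third (F) in the bass. As a slash chord: Db7/F.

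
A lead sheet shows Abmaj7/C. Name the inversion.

first inversion

Abmaj7/C means Ab major seventh with C in the bass. C is the third of Ab major seventh (Ab–C–Eb–G), so this is first inversion.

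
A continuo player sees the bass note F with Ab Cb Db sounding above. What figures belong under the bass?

6/5

The notes F, Ab, Cb, Db stack in thirds as Db–F–Ab–Cb — a Db dominant seventh chord. The bass F is the third, so this is first inversion: figured 6/5.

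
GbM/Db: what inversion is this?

second inversion

GbM/Db means Gb major with Db in the bass. Db is the fifth of Gb major (Gb–Bb–Db), so this is second inversion.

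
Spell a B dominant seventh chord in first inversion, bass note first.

B dominant seventh is B–D#–F#–A. First inversion puts the third (D#) in the bass, with the remaining tones above: D#, F#, A, B.

D#, F#, A, B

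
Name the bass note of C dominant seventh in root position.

C

In root position the root is lowest. For C dominant seventh (C–E–G–Bb) that is C.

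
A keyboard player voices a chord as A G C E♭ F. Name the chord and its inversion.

F dominant ninth, first inversion

Reducing to letter names: A, G, C, Eb, F. These stack in thirds as F–A–C–Eb–G — an F dominant ninth chord.
With the third (A) in the bass, the chord is in first inversion.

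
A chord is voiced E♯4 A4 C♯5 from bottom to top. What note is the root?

Reordering E#, A, C# into stacked thirds gives A–C#–E#; the bottom of that stack, A, is the root.

A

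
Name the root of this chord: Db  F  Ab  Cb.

Db

The distinct letter names are Db, F, Ab, Cb. Arranged as a stack of thirds they read Db–F–Ab–Cb, so Db is the root (a Db dominant seventh chord).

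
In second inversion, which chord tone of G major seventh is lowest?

D

In second inversion the fifth is lowest. For G major seventh (G–B–D–F#) that is D.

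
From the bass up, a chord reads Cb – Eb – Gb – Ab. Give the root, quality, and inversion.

Reducing to letter names: Cb, Eb, Gb, Ab. These stack in thirds as Ab–Cb–Eb–Gb — an Ab minor seventh chord.
The lowest note is Cb, the third of the chord, so this is first inversion (figured bass 6/5).

Ab minor seventh, first inversion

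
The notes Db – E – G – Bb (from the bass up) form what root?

Reordering Db, E, G, Bb into stacked thirds gives E–G–Bb–Db; the bottom of that stack, E, is the root.

E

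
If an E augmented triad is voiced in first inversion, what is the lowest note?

The third of E augmented (E–G#–B#) is G#; that is the bass in first inversion.

G#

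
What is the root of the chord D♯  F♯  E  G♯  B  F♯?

E

Reordering D#, F#, E, G#, B into stacked thirds gives E–G#–B–D#–F#; the bottom of that stack, E, is the root.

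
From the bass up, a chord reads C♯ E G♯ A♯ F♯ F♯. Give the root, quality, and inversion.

The pitch classes C#, E, G#, A#, F# arrange in thirds as F#–A#–C#–E–G#: an F# dominant ninth chord.
With the fifth (C#) in the bass, the chord is in second inversion.

F# dominant ninth, second inversion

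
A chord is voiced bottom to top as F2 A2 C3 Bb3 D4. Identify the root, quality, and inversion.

Bb major ninth, second inversion

The distinct note names are F, A, C, Bb, D. Stacked in thirds they read Bb–D–F–A–C, which is a major ninth chord on Bb.
With the fifth (F) in the bass, the chord is in second inversion.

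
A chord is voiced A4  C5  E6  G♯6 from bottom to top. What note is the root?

The distinct letter names are A, C, E, G#. Arranged as a stack of thirds they read A–C–E–G#, so A is the root (an A minor-major seventh chord).

A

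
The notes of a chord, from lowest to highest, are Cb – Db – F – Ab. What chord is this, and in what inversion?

Reducing to letter names: Cb, Db, F, Ab. These stack in thirds as Db–F–Ab–Cb — a Db dominant seventh chord.
The lowest note is Cb, the seventh of the chord, so this is third inversion (figured bass 4/2).

Db dominant seventh, third inversion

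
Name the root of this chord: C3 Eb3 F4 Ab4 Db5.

Db

The distinct letter names are C, Eb, F, Ab, Db. Arranged as a stack of thirds they read Db–F–Ab–C–Eb, so Db is the root (a Db major ninth chord).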